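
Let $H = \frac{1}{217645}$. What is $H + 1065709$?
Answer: $\frac{231946235306}{217645} \approx 1.0657 \cdot 10^{6}$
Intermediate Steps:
$H = \frac{1}{217645} \approx 4.5946 \cdot 10^{-6}$
$H + 1065709 = \frac{1}{217645} + 1065709 = \frac{231946235306}{217645}$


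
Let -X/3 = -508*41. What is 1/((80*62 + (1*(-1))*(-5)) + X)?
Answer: 1/67449 ≈ 1.4826e-5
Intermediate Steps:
X = 62484 (X = -(-1524)*41 = -3*(-20828) = 62484)
1/((80*62 + (1*(-1))*(-5)) + X) = 1/((80*62 + (1*(-1))*(-5)) + 62484) = 1/((4960 - 1*(-5)) + 62484) = 1/((4960 + 5) + 62484) = 1/(4965 + 62484) = 1/67449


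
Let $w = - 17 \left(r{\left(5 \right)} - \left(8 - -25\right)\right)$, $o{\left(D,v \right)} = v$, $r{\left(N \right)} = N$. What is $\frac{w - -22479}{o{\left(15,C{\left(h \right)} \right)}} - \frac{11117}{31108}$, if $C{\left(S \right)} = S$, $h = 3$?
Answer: $\frac{714050789}{93324} \approx 7651.3$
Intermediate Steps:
$w = 476$ ($w = - 17 \left(5 - \left(8 - -25\right)\right) = - 17 \left(5 - \left(8 + 25\right)\right) = - 17 \left(5 - 33\right) = \left(-17\right) \left(-28\right) = 476$)
$\frac{w - -22479}{o{\left(15,C{\left(h \right)} \right)}} - \frac{11117}{31108} = \frac{476 - -22479}{3} - \frac{11117}{31108} = \left(476 + 22479\right) \frac{1}{3} - \frac{11117}{31108} = 22955 \cdot \frac{1}{3} - \frac{11117}{31108} = \frac{22955}{3} - \frac{11117}{31108} = \frac{714050789}{93324}$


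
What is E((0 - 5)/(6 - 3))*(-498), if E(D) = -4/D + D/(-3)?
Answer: -22078/15 ≈ -1471.9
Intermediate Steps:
E(D) = -4/D - D/3 (E(D) = -4/D + D*(-⅓) = -4/D - D/3)
E((0 - 5)/(6 - 3))*(-498) = (-4*(6 - 3)/(0 - 5) - (0 - 5)/(3*(6 - 3)))*(-498) = (-4/((-5/3)) - (-5)/(3*3))*(-498) = (-4/((-5*⅓)) - (-5)/(3*3))*(-498) = (-4/(-5/3) - ⅓*(-5/3))*(-498) = (-4*(-⅗) + 5/9)*(-498) = (12/5 + 5/9)*(-498) = (133/45)*(-498) = -22078/15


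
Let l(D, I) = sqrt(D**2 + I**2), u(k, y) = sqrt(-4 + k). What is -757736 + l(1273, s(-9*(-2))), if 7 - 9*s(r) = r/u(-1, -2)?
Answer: -757736 + sqrt(3281570830 + 1260*I*sqrt(5))/45 ≈ -7.5646e+5 + 0.00054648*I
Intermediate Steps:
s(r) = 7/9 + I*r*sqrt(5)/45 (s(r) = 7/9 - r/(9*(sqrt(-4 - 1))) = 7/9 - r/(9*(sqrt(-5))) = 7/9 - r/(9*(I*sqrt(5))) = 7/9 - r*(-I*sqrt(5)/5)/9 = 7/9 - (-1)*I*r*sqrt(5)/45 = 7/9 + I*r*sqrt(5)/45)
-757736 + l(1273, s(-9*(-2))) = -757736 + sqrt(1273**2 + (7/9 + I*(-9*(-2))*sqrt(5)/45)**2) = -757736 + sqrt(1620529 + (7/9 + (1/45)*I*18*sqrt(5))**2) = -757736 + sqrt(1620529 + (7/9 + 2*I*sqrt(5)/5)**2)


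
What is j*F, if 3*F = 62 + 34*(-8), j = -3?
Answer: 210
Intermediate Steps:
F = -70 (F = (62 + 34*(-8))/3 = (62 - 272)/3 = (⅓)*(-210) = -70)
j*F = -3*(-70) = 210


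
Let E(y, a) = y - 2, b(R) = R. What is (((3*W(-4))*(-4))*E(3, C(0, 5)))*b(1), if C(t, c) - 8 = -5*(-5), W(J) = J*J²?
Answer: 768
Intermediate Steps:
W(J) = J³
C(t, c) = 33 (C(t, c) = 8 - 5*(-5) = 8 + 25 = 33)
E(y, a) = -2 + y
(((3*W(-4))*(-4))*E(3, C(0, 5)))*b(1) = (((3*(-4)³)*(-4))*(-2 + 3))*1 = (((3*(-64))*(-4))*1)*1 = (-192*(-4)*1)*1 = (768*1)*1 = 768*1 = 768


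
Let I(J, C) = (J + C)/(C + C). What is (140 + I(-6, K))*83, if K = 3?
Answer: 23157/2 ≈ 11579.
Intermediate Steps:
I(J, C) = (C + J)/(2*C) (I(J, C) = (C + J)/((2*C)) = (C + J)*(1/(2*C)) = (C + J)/(2*C))
(140 + I(-6, K))*83 = (140 + (1/2)*(3 - 6)/3)*83 = (140 + (1/2)*(1/3)*(-3))*83 = (140 - 1/2)*83 = (279/2)*83 = 23157/2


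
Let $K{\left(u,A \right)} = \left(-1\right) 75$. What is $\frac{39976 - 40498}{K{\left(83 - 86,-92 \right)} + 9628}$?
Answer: $- \frac{522}{9553} \approx -0.054642$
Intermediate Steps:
$K{\left(u,A \right)} = -75$
$\frac{39976 - 40498}{K{\left(83 - 86,-92 \right)} + 9628} = \frac{39976 - 40498}{-75 + 9628} = - \frac{522}{9553}$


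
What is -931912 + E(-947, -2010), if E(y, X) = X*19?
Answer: -970102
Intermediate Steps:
E(y, X) = 19*X
-931912 + E(-947, -2010) = -931912 + 19*(-2010) = -931912 - 38190 = -970102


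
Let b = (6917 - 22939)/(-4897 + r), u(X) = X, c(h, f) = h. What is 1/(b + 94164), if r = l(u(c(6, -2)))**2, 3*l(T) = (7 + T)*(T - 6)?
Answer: 4897/461137130 ≈ 1.0619e-5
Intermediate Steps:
l(T) = (-6 + T)*(7 + T)/3 (l(T) = ((7 + T)*(T - 6))/3 = ((7 + T)*(-6 + T))/3 = ((-6 + T)*(7 + T))/3 = (-6 + T)*(7 + T)/3)
r = 0 (r = (-14 + (1/3)*6 + (1/3)*6**2)**2 = (-14 + 2 + (1/3)*36)**2 = (-14 + 2 + 12)**2 = 0**2 = 0)
b = 16022/4897 (b = (6917 - 22939)/(-4897 + 0) = -16022/(-4897) = -16022*(-1/4897) = 16022/4897 ≈ 3.2718)
1/(b + 94164) = 1/(16022/4897 + 94164) = 1/(461137130/4897) = 4897/461137130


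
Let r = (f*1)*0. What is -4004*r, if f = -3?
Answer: 0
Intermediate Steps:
r = 0 (r = -3*1*0 = -3*0 = 0)
-4004*r = -4004*0 = 0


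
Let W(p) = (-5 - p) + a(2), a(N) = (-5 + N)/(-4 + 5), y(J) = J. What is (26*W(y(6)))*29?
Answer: -10556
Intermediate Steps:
a(N) = -5 + N (a(N) = (-5 + N)/1 = (-5 + N)*1 = -5 + N)
W(p) = -8 - p (W(p) = (-5 - p) + (-5 + 2) = (-5 - p) - 3 = -8 - p)
(26*W(y(6)))*29 = (26*(-8 - 1*6))*29 = (26*(-8 - 6))*29 = (26*(-14))*29 = -364*29 = -10556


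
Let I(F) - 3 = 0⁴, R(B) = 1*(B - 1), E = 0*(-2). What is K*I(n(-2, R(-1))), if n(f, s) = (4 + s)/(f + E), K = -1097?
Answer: -3291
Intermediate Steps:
E = 0
R(B) = -1 + B (R(B) = 1*(-1 + B) = -1 + B)
n(f, s) = (4 + s)/f (n(f, s) = (4 + s)/(f + 0) = (4 + s)/f)
I(F) = 3 (I(F) = 3 + 0⁴ = 3 + 0 = 3)
K*I(n(-2, R(-1))) = -1097*3 = -3291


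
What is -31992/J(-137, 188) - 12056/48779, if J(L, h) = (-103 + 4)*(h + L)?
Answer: 499889008/82095057 ≈ 6.0891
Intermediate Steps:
J(L, h) = -99*L - 99*h (J(L, h) = -99*(L + h) = -99*L - 99*h)
-31992/J(-137, 188) - 12056/48779 = -31992/(-99*(-137) - 99*188) - 12056/48779 = -31992/(13563 - 18612) - 12056*1/48779 = -31992/(-5049) - 12056/48779 = -31992*(-1/5049) - 12056/48779 = 10664/1683 - 12056/48779 = 499889008/82095057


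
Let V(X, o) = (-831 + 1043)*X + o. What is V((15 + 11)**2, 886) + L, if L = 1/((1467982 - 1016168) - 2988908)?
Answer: 365843880611/2537094 ≈ 1.4420e+5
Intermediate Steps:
V(X, o) = o + 212*X (V(X, o) = 212*X + o = o + 212*X)
L = -1/2537094 (L = 1/(451814 - 2988908) = 1/(-2537094) = -1/2537094 ≈ -3.9415e-7)
V((15 + 11)**2, 886) + L = (886 + 212*(15 + 11)**2) - 1/2537094 = (886 + 212*26**2) - 1/2537094 = (886 + 212*676) - 1/2537094 = (886 + 143312) - 1/2537094 = 144198 - 1/2537094 = 365843880611/2537094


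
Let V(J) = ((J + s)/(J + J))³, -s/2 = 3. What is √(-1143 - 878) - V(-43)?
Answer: -117649/636056 + I*√2021 ≈ -0.18497 + 44.956*I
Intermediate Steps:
s = -6 (s = -2*3 = -6)
V(J) = (-6 + J)³/(8*J³) (V(J) = ((J - 6)/(J + J))³ = ((-6 + J)/((2*J)))³ = ((-6 + J)*(1/(2*J)))³ = ((-6 + J)/(2*J))³ = (-6 + J)³/(8*J³))
√(-1143 - 878) - V(-43) = √(-1143 - 878) - (-6 - 43)³/(8*(-43)³) = √(-2021) - (-1)*(-49)³/(8*79507) = I*√2021 - (-1)*(-117649)/(8*79507) = I*√2021 - 1*117649/636056 = I*√2021 - 117649/636056 = -117649/636056 + I*√2021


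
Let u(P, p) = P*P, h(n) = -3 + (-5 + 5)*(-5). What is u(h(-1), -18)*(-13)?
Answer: -117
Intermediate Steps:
h(n) = -3 (h(n) = -3 + 0*(-5) = -3 + 0 = -3)
u(P, p) = P²
u(h(-1), -18)*(-13) = (-3)²*(-13) = 9*(-13) = -117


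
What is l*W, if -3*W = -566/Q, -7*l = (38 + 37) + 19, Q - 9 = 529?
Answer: -26602/5649 ≈ -4.7092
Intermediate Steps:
Q = 538 (Q = 9 + 529 = 538)
l = -94/7 (l = -((38 + 37) + 19)/7 = -(75 + 19)/7 = -⅐*94 = -94/7 ≈ -13.429)
W = 283/807 (W = -(-566)/(3*538) = -⅓*(-283/269) = 283/807 ≈ 0.35068)
l*W = -94/7*283/807 = -26602/5649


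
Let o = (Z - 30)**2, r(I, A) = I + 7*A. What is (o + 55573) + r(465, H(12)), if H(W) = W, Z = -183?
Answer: 101491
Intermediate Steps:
o = 45369 (o = (-183 - 30)**2 = (-213)**2 = 45369)
(o + 55573) + r(465, H(12)) = (45369 + 55573) + (465 + 7*12) = 100942 + (465 + 84) = 100942 + 549 = 101491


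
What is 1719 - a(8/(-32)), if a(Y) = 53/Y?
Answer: 1931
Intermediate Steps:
1719 - a(8/(-32)) = 1719 - 53/(8/(-32)) = 1719 - 53/(8*(-1/32)) = 1719 - 53/(-¼) = 1719 - 53*(-4) = 1719 - 1*(-212) = 1719 + 212 = 1931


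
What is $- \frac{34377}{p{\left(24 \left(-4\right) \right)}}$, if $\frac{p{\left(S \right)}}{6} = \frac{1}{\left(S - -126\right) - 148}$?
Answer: $676081$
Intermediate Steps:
$p{\left(S \right)} = \frac{6}{-22 + S}$ ($p{\left(S \right)} = \frac{6}{\left(S - -126\right) - 148} = \frac{6}{\left(S + 126\right) - 148} = \frac{6}{\left(126 + S\right) - 148} = \frac{6}{-22 + S}$)
$- \frac{34377}{p{\left(24 \left(-4\right) \right)}} = - \frac{34377}{6 \frac{1}{-22 + 24 \left(-4\right)}} = - \frac{34377}{6 \frac{1}{-22 - 96}} = - \frac{34377}{6 \frac{1}{-118}} = - \frac{34377}{6 \left(- \frac{1}{118}\right)} = - \frac{34377}{- \frac{3}{59}} = \left(-34377\right) \left(- \frac{59}{3}\right) = 676081$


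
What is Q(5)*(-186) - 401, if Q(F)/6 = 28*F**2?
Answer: -781601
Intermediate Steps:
Q(F) = 168*F**2 (Q(F) = 6*(28*F**2) = 168*F**2)
Q(5)*(-186) - 401 = (168*5**2)*(-186) - 401 = (168*25)*(-186) - 401 = 4200*(-186) - 401 = -781200 - 401 = -781601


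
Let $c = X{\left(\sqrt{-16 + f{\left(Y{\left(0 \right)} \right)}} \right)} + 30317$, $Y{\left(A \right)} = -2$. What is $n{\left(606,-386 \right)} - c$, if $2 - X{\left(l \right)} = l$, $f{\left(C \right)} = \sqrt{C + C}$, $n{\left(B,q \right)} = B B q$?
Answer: $-141783415 + \sqrt{-16 + 2 i} \approx -1.4178 \cdot 10^{8} + 4.0078 i$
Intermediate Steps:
$n{\left(B,q \right)} = q B^{2}$ ($n{\left(B,q \right)} = B^{2} q = q B^{2}$)
$f{\left(C \right)} = \sqrt{2} \sqrt{C}$ ($f{\left(C \right)} = \sqrt{2 C} = \sqrt{2} \sqrt{C}$)
$X{\left(l \right)} = 2 - l$
$c = 30319 - \sqrt{-16 + 2 i}$ ($c = \left(2 - \sqrt{-16 + \sqrt{2} \sqrt{-2}}\right) + 30317 = \left(2 - \sqrt{-16 + \sqrt{2} i \sqrt{2}}\right) + 30317 = \left(2 - \sqrt{-16 + 2 i}\right) + 30317 = 30319 - \sqrt{-16 + 2 i} \approx 30319.0 - 4.0078 i$)
$n{\left(606,-386 \right)} - c = - 386 \cdot 606^{2} - \left(30319 - \sqrt{-16 + 2 i}\right) = \left(-386\right) 367236 - \left(30319 - \sqrt{-16 + 2 i}\right) = -141753096 - \left(30319 - \sqrt{-16 + 2 i}\right) = -141783415 + \sqrt{-16 + 2 i}$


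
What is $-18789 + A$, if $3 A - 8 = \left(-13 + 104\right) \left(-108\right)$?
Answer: $- \frac{66187}{3} \approx -22062.0$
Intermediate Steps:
$A = - \frac{9820}{3}$ ($A = \frac{8}{3} + \frac{\left(-13 + 104\right) \left(-108\right)}{3} = \frac{8}{3} + \frac{91 \left(-108\right)}{3} = \frac{8}{3} + \frac{1}{3} \left(-9828\right) = \frac{8}{3} - 3276 = - \frac{9820}{3} \approx -3273.3$)
$-18789 + A = -18789 - \frac{9820}{3} = - \frac{66187}{3}$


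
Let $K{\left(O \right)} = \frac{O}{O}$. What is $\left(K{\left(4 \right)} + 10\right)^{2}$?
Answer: $121$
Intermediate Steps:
$K{\left(O \right)} = 1$
$\left(K{\left(4 \right)} + 10\right)^{2} = \left(1 + 10\right)^{2} = 11^{2} = 121$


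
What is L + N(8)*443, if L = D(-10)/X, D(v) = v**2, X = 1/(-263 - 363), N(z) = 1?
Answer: -62157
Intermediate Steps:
X = -1/626 (X = 1/(-626) = -1/626 ≈ -0.0015974)
L = -62600 (L = (-10)**2/(-1/626) = 100*(-626) = -62600)
L + N(8)*443 = -62600 + 1*443 = -62600 + 443 = -62157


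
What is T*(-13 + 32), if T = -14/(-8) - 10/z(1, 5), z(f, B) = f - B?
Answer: 323/4 ≈ 80.750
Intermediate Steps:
T = 17/4 (T = -14/(-8) - 10/(1 - 1*5) = -14*(-⅛) - 10/(1 - 5) = 7/4 - 10/(-4) = 7/4 - 10*(-¼) = 7/4 + 5/2 = 17/4 ≈ 4.2500)
T*(-13 + 32) = 17*(-13 + 32)/4 = (17/4)*19 = 323/4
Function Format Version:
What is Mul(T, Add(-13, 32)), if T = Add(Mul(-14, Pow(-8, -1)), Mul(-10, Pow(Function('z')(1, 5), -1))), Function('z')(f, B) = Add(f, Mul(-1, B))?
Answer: Rational(323, 4) ≈ 80.750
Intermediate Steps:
T = Rational(17, 4) (T = Add(Mul(-14, Pow(-8, -1)), Mul(-10, Pow(Add(1, Mul(-1, 5)), -1))) = Add(Mul(-14, Rational(-1, 8)), Mul(-10, Pow(Add(1, -5), -1))) = Add(Rational(7, 4), Mul(-10, Pow(-4, -1))) = Add(Rational(7, 4), Mul(-10, Rational(-1, 4))) = Add(Rational(7, 4), Rational(5, 2)) = Rational(17, 4) ≈ 4.2500)
Mul(T, Add(-13, 32)) = Mul(Rational(17, 4), Add(-13, 32)) = Mul(Rational(17, 4), 19) = Rational(323, 4)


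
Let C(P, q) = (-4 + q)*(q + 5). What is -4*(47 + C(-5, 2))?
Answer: -132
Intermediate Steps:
C(P, q) = (-4 + q)*(5 + q)
-4*(47 + C(-5, 2)) = -4*(47 + (-20 + 2 + 2²)) = -4*(47 + (-20 + 2 + 4)) = -4*(47 - 14) = -4*33 = -132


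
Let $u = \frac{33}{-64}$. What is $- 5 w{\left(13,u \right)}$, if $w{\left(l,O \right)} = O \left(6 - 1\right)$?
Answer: $\frac{825}{64} \approx 12.891$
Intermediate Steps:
$u = - \frac{33}{64}$ ($u = 33 \left(- \frac{1}{64}\right) = - \frac{33}{64} \approx -0.51563$)
$w{\left(l,O \right)} = 5 O$ ($w{\left(l,O \right)} = O 5 = 5 O$)
$- 5 w{\left(13,u \right)} = - 5 \cdot 5 \left(- \frac{33}{64}\right) = \left(-5\right) \left(- \frac{165}{64}\right) = \frac{825}{64}$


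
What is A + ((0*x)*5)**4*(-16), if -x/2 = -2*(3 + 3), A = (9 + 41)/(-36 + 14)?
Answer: -25/11 ≈ -2.2727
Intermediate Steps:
A = -25/11 (A = 50/(-22) = 50*(-1/22) = -25/11 ≈ -2.2727)
x = 24 (x = -(-4)*(3 + 3) = -(-4)*6 = -2*(-12) = 24)
A + ((0*x)*5)**4*(-16) = -25/11 + ((0*24)*5)**4*(-16) = -25/11 + (0*5)**4*(-16) = -25/11 + 0**4*(-16) = -25/11 + 0*(-16) = -25/11 + 0 = -25/11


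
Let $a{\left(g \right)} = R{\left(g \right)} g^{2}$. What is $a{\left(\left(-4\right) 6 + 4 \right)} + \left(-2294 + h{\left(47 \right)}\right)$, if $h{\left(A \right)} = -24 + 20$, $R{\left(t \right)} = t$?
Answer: $-10298$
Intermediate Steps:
$h{\left(A \right)} = -4$
$a{\left(g \right)} = g^{3}$ ($a{\left(g \right)} = g g^{2} = g^{3}$)
$a{\left(\left(-4\right) 6 + 4 \right)} + \left(-2294 + h{\left(47 \right)}\right) = \left(\left(-4\right) 6 + 4\right)^{3} - 2298 = \left(-24 + 4\right)^{3} - 2298 = \left(-20\right)^{3} - 2298 = -8000 - 2298 = -10298$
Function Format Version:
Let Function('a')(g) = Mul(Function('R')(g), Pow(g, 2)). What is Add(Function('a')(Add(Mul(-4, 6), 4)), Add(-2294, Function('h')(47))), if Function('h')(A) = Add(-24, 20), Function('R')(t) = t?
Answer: -10298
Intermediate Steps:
Function('h')(A) = -4
Function('a')(g) = Pow(g, 3) (Function('a')(g) = Mul(g, Pow(g, 2)) = Pow(g, 3))
Add(Function('a')(Add(Mul(-4, 6), 4)), Add(-2294, Function('h')(47))) = Add(Pow(Add(Mul(-4, 6), 4), 3), Add(-2294, -4)) = Add(Pow(Add(-24, 4), 3), -2298) = Add(Pow(-20, 3), -2298) = Add(-8000, -2298) = -10298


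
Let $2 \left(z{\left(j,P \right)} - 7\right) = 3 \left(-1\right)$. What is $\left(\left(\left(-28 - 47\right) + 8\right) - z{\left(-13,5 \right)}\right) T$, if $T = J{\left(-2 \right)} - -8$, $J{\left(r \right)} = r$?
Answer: $-435$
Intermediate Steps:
$z{\left(j,P \right)} = \frac{11}{2}$ ($z{\left(j,P \right)} = 7 + \frac{3 \left(-1\right)}{2} = 7 + \frac{1}{2} \left(-3\right) = 7 - \frac{3}{2} = \frac{11}{2}$)
$T = 6$ ($T = -2 - -8 = -2 + 8 = 6$)
$\left(\left(\left(-28 - 47\right) + 8\right) - z{\left(-13,5 \right)}\right) T = \left(\left(\left(-28 - 47\right) + 8\right) - \frac{11}{2}\right) 6 = \left(\left(-75 + 8\right) - \frac{11}{2}\right) 6 = \left(-67 - \frac{11}{2}\right) 6 = \left(- \frac{145}{2}\right) 6 = -435$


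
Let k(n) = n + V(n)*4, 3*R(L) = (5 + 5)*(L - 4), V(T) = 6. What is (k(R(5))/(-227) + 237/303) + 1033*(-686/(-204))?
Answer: 8125019291/2338554 ≈ 3474.4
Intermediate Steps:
R(L) = -40/3 + 10*L/3 (R(L) = ((5 + 5)*(L - 4))/3 = (10*(-4 + L))/3 = (-40 + 10*L)/3 = -40/3 + 10*L/3)
k(n) = 24 + n (k(n) = n + 6*4 = n + 24 = 24 + n)
(k(R(5))/(-227) + 237/303) + 1033*(-686/(-204)) = ((24 + (-40/3 + (10/3)*5))/(-227) + 237/303) + 1033*(-686/(-204)) = ((24 + (-40/3 + 50/3))*(-1/227) + 237*(1/303)) + 1033*(-686*(-1/204)) = ((24 + 10/3)*(-1/227) + 79/101) + 1033*(343/102) = ((82/3)*(-1/227) + 79/101) + 354319/102 = (-82/681 + 79/101) + 354319/102 = 45517/68781 + 354319/102 = 8125019291/2338554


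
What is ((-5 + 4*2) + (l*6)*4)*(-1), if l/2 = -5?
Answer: 237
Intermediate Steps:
l = -10 (l = 2*(-5) = -10)
((-5 + 4*2) + (l*6)*4)*(-1) = ((-5 + 4*2) - 10*6*4)*(-1) = ((-5 + 8) - 60*4)*(-1) = (3 - 240)*(-1) = -237*(-1) = 237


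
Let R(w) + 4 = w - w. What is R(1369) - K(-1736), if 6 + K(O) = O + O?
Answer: 3474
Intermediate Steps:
R(w) = -4 (R(w) = -4 + (w - w) = -4 + 0 = -4)
K(O) = -6 + 2*O (K(O) = -6 + (O + O) = -6 + 2*O)
R(1369) - K(-1736) = -4 - (-6 + 2*(-1736)) = -4 - (-6 - 3472) = -4 - 1*(-3478) = -4 + 3478 = 3474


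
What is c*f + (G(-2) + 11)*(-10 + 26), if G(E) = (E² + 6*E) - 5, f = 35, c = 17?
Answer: 563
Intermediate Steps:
G(E) = -5 + E² + 6*E
c*f + (G(-2) + 11)*(-10 + 26) = 17*35 + ((-5 + (-2)² + 6*(-2)) + 11)*(-10 + 26) = 595 + ((-5 + 4 - 12) + 11)*16 = 595 + (-13 + 11)*16 = 595 - 2*16 = 595 - 32 = 563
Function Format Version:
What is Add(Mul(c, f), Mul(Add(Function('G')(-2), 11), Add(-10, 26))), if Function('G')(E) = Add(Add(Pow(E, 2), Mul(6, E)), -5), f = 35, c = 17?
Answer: 563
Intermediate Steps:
Function('G')(E) = Add(-5, Pow(E, 2), Mul(6, E))
Add(Mul(c, f), Mul(Add(Function('G')(-2), 11), Add(-10, 26))) = Add(Mul(17, 35), Mul(Add(Add(-5, Pow(-2, 2), Mul(6, -2)), 11), Add(-10, 26))) = Add(595, Mul(Add(Add(-5, 4, -12), 11), 16)) = Add(595, Mul(Add(-13, 11), 16)) = Add(595, Mul(-2, 16)) = Add(595, -32) = 563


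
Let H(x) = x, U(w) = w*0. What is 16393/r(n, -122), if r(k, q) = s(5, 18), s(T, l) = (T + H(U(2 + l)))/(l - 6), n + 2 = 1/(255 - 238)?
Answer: 196716/5 ≈ 39343.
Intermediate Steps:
U(w) = 0
n = -33/17 (n = -2 + 1/(255 - 238) = -2 + 1/17 = -33/17 ≈ -1.9412)
s(T, l) = T/(-6 + l) (s(T, l) = (T + 0)/(l - 6) = T/(-6 + l))
r(k, q) = 5/12 (r(k, q) = 5/(-6 + 18) = 5/12)
16393/r(n, -122) = 16393/(5/12) = 16393*(12/5) = 196716/5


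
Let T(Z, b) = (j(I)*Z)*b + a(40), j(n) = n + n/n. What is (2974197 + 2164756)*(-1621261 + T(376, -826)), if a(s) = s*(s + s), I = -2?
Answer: -6719103963205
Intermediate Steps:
a(s) = 2*s² (a(s) = s*(2*s) = 2*s²)
j(n) = 1 + n (j(n) = n + 1 = 1 + n)
T(Z, b) = 3200 - Z*b (T(Z, b) = ((1 - 2)*Z)*b + 2*40² = (-Z)*b + 2*1600 = -Z*b + 3200 = 3200 - Z*b)
(2974197 + 2164756)*(-1621261 + T(376, -826)) = (2974197 + 2164756)*(-1621261 + (3200 - 1*376*(-826))) = 5138953*(-1621261 + (3200 + 310576)) = 5138953*(-1621261 + 313776) = 5138953*(-1307485) = -6719103963205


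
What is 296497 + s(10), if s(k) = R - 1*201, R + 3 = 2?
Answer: 296295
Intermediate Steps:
R = -1 (R = -3 + 2 = -1)
s(k) = -202 (s(k) = -1 - 1*201 = -1 - 201 = -202)
296497 + s(10) = 296497 - 202 = 296295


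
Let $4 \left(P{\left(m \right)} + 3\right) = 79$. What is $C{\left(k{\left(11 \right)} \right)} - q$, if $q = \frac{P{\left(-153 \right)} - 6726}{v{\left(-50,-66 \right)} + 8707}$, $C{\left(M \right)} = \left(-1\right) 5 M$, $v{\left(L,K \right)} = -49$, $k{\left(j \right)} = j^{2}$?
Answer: $- \frac{20925523}{34632} \approx -604.22$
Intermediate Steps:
$P{\left(m \right)} = \frac{67}{4}$ ($P{\left(m \right)} = -3 + \frac{1}{4} \cdot 79 = -3 + \frac{79}{4} = \frac{67}{4}$)
$C{\left(M \right)} = - 5 M$
$q = - \frac{26837}{34632}$ ($q = \frac{\frac{67}{4} - 6726}{-49 + 8707} = - \frac{26837}{4 \cdot 8658} = \left(- \frac{26837}{4}\right) \frac{1}{8658} = - \frac{26837}{34632} \approx -0.77492$)
$C{\left(k{\left(11 \right)} \right)} - q = - 5 \cdot 11^{2} - - \frac{26837}{34632} = \left(-5\right) 121 + \frac{26837}{34632} = -605 + \frac{26837}{34632} = - \frac{20925523}{34632}$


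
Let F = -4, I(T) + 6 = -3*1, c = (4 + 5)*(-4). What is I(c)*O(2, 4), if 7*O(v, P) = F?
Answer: 36/7 ≈ 5.1429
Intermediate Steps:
c = -36 (c = 9*(-4) = -36)
I(T) = -9 (I(T) = -6 - 3*1 = -6 - 3 = -9)
O(v, P) = -4/7 (O(v, P) = (⅐)*(-4) = -4/7)
I(c)*O(2, 4) = -9*(-4/7) = 36/7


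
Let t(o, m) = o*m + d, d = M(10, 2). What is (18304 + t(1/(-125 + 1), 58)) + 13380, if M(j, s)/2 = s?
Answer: 1964627/62 ≈ 31688.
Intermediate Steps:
M(j, s) = 2*s
d = 4 (d = 2*2 = 4)
t(o, m) = 4 + m*o (t(o, m) = o*m + 4 = m*o + 4 = 4 + m*o)
(18304 + t(1/(-125 + 1), 58)) + 13380 = (18304 + (4 + 58/(-125 + 1))) + 13380 = (18304 + (4 + 58/(-124))) + 13380 = (18304 + (4 + 58*(-1/124))) + 13380 = (18304 + (4 - 29/62)) + 13380 = (18304 + 219/62) + 13380 = 1135067/62 + 13380 = 1964627/62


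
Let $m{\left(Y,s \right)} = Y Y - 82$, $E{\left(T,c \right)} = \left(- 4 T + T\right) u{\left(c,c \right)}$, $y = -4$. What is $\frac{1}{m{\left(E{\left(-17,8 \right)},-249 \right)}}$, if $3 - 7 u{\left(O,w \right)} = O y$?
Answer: $\frac{1}{64943} \approx 1.5398 \cdot 10^{-5}$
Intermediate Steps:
$u{\left(O,w \right)} = \frac{3}{7} + \frac{4 O}{7}$ ($u{\left(O,w \right)} = \frac{3}{7} - \frac{O \left(-4\right)}{7} = \frac{3}{7} - \frac{\left(-4\right) O}{7} = \frac{3}{7} + \frac{4 O}{7}$)
$E{\left(T,c \right)} = - 3 T \left(\frac{3}{7} + \frac{4 c}{7}\right)$ ($E{\left(T,c \right)} = \left(- 4 T + T\right) \left(\frac{3}{7} + \frac{4 c}{7}\right) = - 3 T \left(\frac{3}{7} + \frac{4 c}{7}\right)$)
$m{\left(Y,s \right)} = -82 + Y^{2}$ ($m{\left(Y,s \right)} = Y^{2} - 82 = -82 + Y^{2}$)
$\frac{1}{m{\left(E{\left(-17,8 \right)},-249 \right)}} = \frac{1}{-82 + \left(\frac{3}{7} \left(-17\right) \left(-3 - 32\right)\right)^{2}} = \frac{1}{-82 + \left(\frac{3}{7} \left(-17\right) \left(-35\right)\right)^{2}} = \frac{1}{-82 + 255^{2}} = \frac{1}{-82 + 65025} = \frac{1}{64943}$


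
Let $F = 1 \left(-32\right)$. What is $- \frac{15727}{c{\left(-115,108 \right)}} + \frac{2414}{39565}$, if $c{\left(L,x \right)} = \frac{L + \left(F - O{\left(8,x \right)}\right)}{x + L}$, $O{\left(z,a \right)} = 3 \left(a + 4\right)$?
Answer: $- \frac{622072189}{2729985} \approx -227.87$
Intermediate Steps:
$F = -32$
$O{\left(z,a \right)} = 12 + 3 a$ ($O{\left(z,a \right)} = 3 \left(4 + a\right) = 12 + 3 a$)
$c{\left(L,x \right)} = \frac{-44 + L - 3 x}{L + x}$ ($c{\left(L,x \right)} = \frac{L - \left(44 + 3 x\right)}{x + L} = \frac{L - \left(44 + 3 x\right)}{L + x} = \frac{-44 + L - 3 x}{L + x}$)
$- \frac{15727}{c{\left(-115,108 \right)}} + \frac{2414}{39565} = - \frac{15727}{\frac{1}{-115 + 108} \left(-44 - 115 - 324\right)} + \frac{2414}{39565} = - \frac{15727}{\frac{1}{-7} \left(-44 - 115 - 324\right)} + 2414 \cdot \frac{1}{39565} = - \frac{15727}{\left(- \frac{1}{7}\right) \left(-483\right)} + \frac{2414}{39565} = - \frac{15727}{69} + \frac{2414}{39565} = - \frac{622072189}{2729985}$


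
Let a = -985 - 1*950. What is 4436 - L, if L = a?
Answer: 6371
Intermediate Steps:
a = -1935 (a = -985 - 950 = -1935)
L = -1935
4436 - L = 4436 - 1*(-1935) = 4436 + 1935 = 6371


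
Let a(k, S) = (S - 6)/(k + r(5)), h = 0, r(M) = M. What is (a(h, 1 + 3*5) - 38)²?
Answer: 1296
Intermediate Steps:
a(k, S) = (-6 + S)/(5 + k) (a(k, S) = (S - 6)/(k + 5) = (-6 + S)/(5 + k))
(a(h, 1 + 3*5) - 38)² = ((-6 + (1 + 3*5))/(5 + 0) - 38)² = ((-6 + (1 + 15))/5 - 38)² = ((-6 + 16)/5 - 38)² = ((⅕)*10 - 38)² = (2 - 38)² = (-36)² = 1296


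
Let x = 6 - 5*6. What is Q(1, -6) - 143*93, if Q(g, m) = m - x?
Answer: -13281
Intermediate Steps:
x = -24 (x = 6 - 30 = -24)
Q(g, m) = 24 + m (Q(g, m) = m - 1*(-24) = m + 24 = 24 + m)
Q(1, -6) - 143*93 = (24 - 6) - 143*93 = 18 - 13299 = -13281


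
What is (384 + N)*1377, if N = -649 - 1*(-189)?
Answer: -104652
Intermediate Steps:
N = -460 (N = -649 + 189 = -460)
(384 + N)*1377 = (384 - 460)*1377 = -76*1377 = -104652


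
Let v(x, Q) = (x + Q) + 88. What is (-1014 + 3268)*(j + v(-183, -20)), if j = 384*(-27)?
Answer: -23628682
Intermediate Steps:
j = -10368
v(x, Q) = 88 + Q + x (v(x, Q) = (Q + x) + 88 = 88 + Q + x)
(-1014 + 3268)*(j + v(-183, -20)) = (-1014 + 3268)*(-10368 + (88 - 20 - 183)) = 2254*(-10368 - 115) = 2254*(-10483) = -23628682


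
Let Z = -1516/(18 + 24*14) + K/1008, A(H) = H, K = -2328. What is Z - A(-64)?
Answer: 47419/826 ≈ 57.408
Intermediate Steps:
Z = -5445/826 (Z = -1516/(18 + 24*14) - 2328/1008 = -1516/(18 + 336) - 2328*1/1008 = -1516/354 - 97/42 = -1516*1/354 - 97/42 = -758/177 - 97/42 = -5445/826 ≈ -6.5920)
Z - A(-64) = -5445/826 - 1*(-64) = -5445/826 + 64 = 47419/826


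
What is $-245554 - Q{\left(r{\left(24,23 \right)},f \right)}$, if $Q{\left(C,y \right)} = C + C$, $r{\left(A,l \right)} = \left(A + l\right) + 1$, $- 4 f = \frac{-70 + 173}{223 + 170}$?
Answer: $-245650$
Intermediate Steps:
$f = - \frac{103}{1572}$ ($f = - \frac{\left(-70 + 173\right) \frac{1}{223 + 170}}{4} = - \frac{103 \cdot \frac{1}{393}}{4} = \left(- \frac{1}{4}\right) \frac{103}{393} = - \frac{103}{1572} \approx -0.065522$)
$r{\left(A,l \right)} = 1 + A + l$
$Q{\left(C,y \right)} = 2 C$
$-245554 - Q{\left(r{\left(24,23 \right)},f \right)} = -245554 - 2 \left(1 + 24 + 23\right) = -245554 - 2 \cdot 48 = -245554 - 96 = -245650$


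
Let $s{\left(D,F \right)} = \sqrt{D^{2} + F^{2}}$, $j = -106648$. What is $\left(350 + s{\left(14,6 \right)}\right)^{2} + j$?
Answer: $16084 + 1400 \sqrt{58} \approx 26746.0$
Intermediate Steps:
$\left(350 + s{\left(14,6 \right)}\right)^{2} + j = \left(350 + \sqrt{14^{2} + 6^{2}}\right)^{2} - 106648 = \left(350 + \sqrt{196 + 36}\right)^{2} - 106648 = \left(350 + \sqrt{232}\right)^{2} - 106648 = \left(350 + 2 \sqrt{58}\right)^{2} - 106648 = -106648 + \left(350 + 2 \sqrt{58}\right)^{2}$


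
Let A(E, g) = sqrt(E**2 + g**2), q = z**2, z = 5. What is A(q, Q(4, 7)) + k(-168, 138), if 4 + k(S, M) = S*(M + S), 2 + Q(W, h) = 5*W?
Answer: 5036 + sqrt(949) ≈ 5066.8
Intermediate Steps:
Q(W, h) = -2 + 5*W
k(S, M) = -4 + S*(M + S)
q = 25 (q = 5**2 = 25)
A(q, Q(4, 7)) + k(-168, 138) = sqrt(25**2 + (-2 + 5*4)**2) + (-4 + (-168)**2 + 138*(-168)) = sqrt(625 + (-2 + 20)**2) + (-4 + 28224 - 23184) = sqrt(625 + 18**2) + 5036 = sqrt(625 + 324) + 5036 = sqrt(949) + 5036 = 5036 + sqrt(949)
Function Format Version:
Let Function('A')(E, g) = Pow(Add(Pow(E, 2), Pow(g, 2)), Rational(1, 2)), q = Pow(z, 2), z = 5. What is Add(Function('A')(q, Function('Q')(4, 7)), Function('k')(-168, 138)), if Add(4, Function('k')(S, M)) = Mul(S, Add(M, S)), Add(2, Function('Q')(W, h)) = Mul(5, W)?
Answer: Add(5036, Pow(949, Rational(1, 2))) ≈ 5066.8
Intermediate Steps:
Function('Q')(W, h) = Add(-2, Mul(5, W))
Function('k')(S, M) = Add(-4, Mul(S, Add(M, S)))
q = 25 (q = Pow(5, 2) = 25)
Add(Function('A')(q, Function('Q')(4, 7)), Function('k')(-168, 138)) = Add(Pow(Add(Pow(25, 2), Pow(Add(-2, Mul(5, 4)), 2)), Rational(1, 2)), Add(-4, Pow(-168, 2), Mul(138, -168))) = Add(Pow(Add(625, Pow(Add(-2, 20), 2)), Rational(1, 2)), Add(-4, 28224, -23184)) = Add(Pow(Add(625, Pow(18, 2)), Rational(1, 2)), 5036) = Add(Pow(Add(625, 324), Rational(1, 2)), 5036) = Add(Pow(949, Rational(1, 2)), 5036) = Add(5036, Pow(949, Rational(1, 2)))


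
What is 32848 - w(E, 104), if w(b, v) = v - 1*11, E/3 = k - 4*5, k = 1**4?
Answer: 32755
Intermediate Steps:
k = 1
E = -57 (E = 3*(1 - 4*5) = 3*(1 - 20) = 3*(-19) = -57)
w(b, v) = -11 + v (w(b, v) = v - 11 = -11 + v)
32848 - w(E, 104) = 32848 - (-11 + 104) = 32848 - 1*93 = 32848 - 93 = 32755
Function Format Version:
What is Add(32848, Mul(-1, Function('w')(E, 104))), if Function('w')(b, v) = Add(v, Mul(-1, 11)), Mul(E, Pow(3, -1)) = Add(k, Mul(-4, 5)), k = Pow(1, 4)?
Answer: 32755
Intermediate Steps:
k = 1
E = -57 (E = Mul(3, Add(1, Mul(-4, 5))) = Mul(3, Add(1, -20)) = Mul(3, -19) = -57)
Function('w')(b, v) = Add(-11, v) (Function('w')(b, v) = Add(v, -11) = Add(-11, v))
Add(32848, Mul(-1, Function('w')(E, 104))) = Add(32848, Mul(-1, Add(-11, 104))) = Add(32848, Mul(-1, 93)) = Add(32848, -93) = 32755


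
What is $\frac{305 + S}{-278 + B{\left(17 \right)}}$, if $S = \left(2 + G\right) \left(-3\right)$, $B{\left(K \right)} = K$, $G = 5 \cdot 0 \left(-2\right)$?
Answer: $- \frac{299}{261} \approx -1.1456$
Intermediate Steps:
$G = 0$ ($G = 0 \left(-2\right) = 0$)
$S = -6$ ($S = \left(2 + 0\right) \left(-3\right) = 2 \left(-3\right) = -6$)
$\frac{305 + S}{-278 + B{\left(17 \right)}} = \frac{305 - 6}{-278 + 17} = \frac{299}{-261} = 299 \left(- \frac{1}{261}\right) = - \frac{299}{261}$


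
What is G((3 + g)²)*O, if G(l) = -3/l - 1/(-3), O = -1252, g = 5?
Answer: -17215/48 ≈ -358.65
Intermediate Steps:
G(l) = ⅓ - 3/l (G(l) = -3/l - 1*(-⅓) = -3/l + ⅓ = ⅓ - 3/l)
G((3 + g)²)*O = ((-9 + (3 + 5)²)/(3*((3 + 5)²)))*(-1252) = ((-9 + 8²)/(3*(8²)))*(-1252) = ((⅓)*(-9 + 64)/64)*(-1252) = ((⅓)*(1/64)*55)*(-1252) = (55/192)*(-1252) = -17215/48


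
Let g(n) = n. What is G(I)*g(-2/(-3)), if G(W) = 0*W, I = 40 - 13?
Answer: 0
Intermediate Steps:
I = 27
G(W) = 0
G(I)*g(-2/(-3)) = 0*(-2/(-3)) = 0*(-2*(-⅓)) = 0*(⅔) = 0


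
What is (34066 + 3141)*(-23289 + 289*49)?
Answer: -339625496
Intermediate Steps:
(34066 + 3141)*(-23289 + 289*49) = 37207*(-23289 + 14161) = 37207*(-9128) = -339625496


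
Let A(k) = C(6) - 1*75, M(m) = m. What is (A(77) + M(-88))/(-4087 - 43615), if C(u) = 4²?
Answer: 147/47702 ≈ 0.0030816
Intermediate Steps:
C(u) = 16
A(k) = -59 (A(k) = 16 - 1*75 = 16 - 75 = -59)
(A(77) + M(-88))/(-4087 - 43615) = (-59 - 88)/(-4087 - 43615) = -147/(-47702) = -147*(-1/47702) = 147/47702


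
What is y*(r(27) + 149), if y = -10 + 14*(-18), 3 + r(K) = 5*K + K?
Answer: -80696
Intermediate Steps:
r(K) = -3 + 6*K (r(K) = -3 + (5*K + K) = -3 + 6*K)
y = -262 (y = -10 - 252 = -262)
y*(r(27) + 149) = -262*((-3 + 6*27) + 149) = -262*((-3 + 162) + 149) = -262*(159 + 149) = -262*308 = -80696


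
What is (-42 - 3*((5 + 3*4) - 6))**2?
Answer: 5625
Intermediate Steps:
(-42 - 3*((5 + 3*4) - 6))**2 = (-42 - 3*((5 + 12) - 6))**2 = (-42 - 3*(17 - 6))**2 = (-42 - 3*11)**2 = (-42 - 33)**2 = (-75)**2 = 5625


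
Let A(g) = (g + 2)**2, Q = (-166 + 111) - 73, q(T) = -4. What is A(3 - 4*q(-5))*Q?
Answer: -56448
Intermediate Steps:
Q = -128 (Q = -55 - 73 = -128)
A(g) = (2 + g)**2
A(3 - 4*q(-5))*Q = (2 + (3 - 4*(-4)))**2*(-128) = (2 + (3 + 16))**2*(-128) = (2 + 19)**2*(-128) = 21**2*(-128) = 441*(-128) = -56448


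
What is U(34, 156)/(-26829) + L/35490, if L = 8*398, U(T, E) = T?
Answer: 14036146/158693535 ≈ 0.088448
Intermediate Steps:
L = 3184
U(34, 156)/(-26829) + L/35490 = 34/(-26829) + 3184/35490 = 34*(-1/26829) + 3184*(1/35490) = -34/26829 + 1592/17745 = 14036146/158693535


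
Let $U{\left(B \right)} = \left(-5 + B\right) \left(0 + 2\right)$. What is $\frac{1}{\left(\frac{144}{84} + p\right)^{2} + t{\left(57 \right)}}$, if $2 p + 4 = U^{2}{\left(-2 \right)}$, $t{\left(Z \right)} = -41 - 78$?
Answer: $\frac{49}{462025} \approx 0.00010605$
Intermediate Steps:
$U{\left(B \right)} = -10 + 2 B$ ($U{\left(B \right)} = \left(-5 + B\right) 2 = -10 + 2 B$)
$t{\left(Z \right)} = -119$ ($t{\left(Z \right)} = -41 - 78 = -119$)
$p = 96$ ($p = -2 + \frac{\left(-10 + 2 \left(-2\right)\right)^{2}}{2} = -2 + \frac{\left(-10 - 4\right)^{2}}{2} = -2 + \frac{\left(-14\right)^{2}}{2} = -2 + \frac{1}{2} \cdot 196 = -2 + 98 = 96$)
$\frac{1}{\left(\frac{144}{84} + p\right)^{2} + t{\left(57 \right)}} = \frac{1}{\left(\frac{144}{84} + 96\right)^{2} - 119} = \frac{1}{\left(144 \cdot \frac{1}{84} + 96\right)^{2} - 119} = \frac{1}{\left(\frac{12}{7} + 96\right)^{2} - 119} = \frac{1}{\left(\frac{684}{7}\right)^{2} - 119} = \frac{1}{\frac{467856}{49} - 119} = \frac{1}{\frac{462025}{49}} = \frac{49}{462025}$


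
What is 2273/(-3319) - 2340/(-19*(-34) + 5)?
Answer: -3082061/720223 ≈ -4.2793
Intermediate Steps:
2273/(-3319) - 2340/(-19*(-34) + 5) = 2273*(-1/3319) - 2340/(646 + 5) = -2273/3319 - 2340/651 = -2273/3319 - 2340*1/651 = -2273/3319 - 780/217 = -3082061/720223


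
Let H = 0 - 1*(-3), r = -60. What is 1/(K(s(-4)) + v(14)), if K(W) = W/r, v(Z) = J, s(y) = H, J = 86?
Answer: 20/1719 ≈ 0.011635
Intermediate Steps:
H = 3 (H = 0 + 3 = 3)
s(y) = 3
v(Z) = 86
K(W) = -W/60 (K(W) = W/(-60) = W*(-1/60) = -W/60)
1/(K(s(-4)) + v(14)) = 1/(-1/60*3 + 86) = 1/(-1/20 + 86) = 1/(1719/20) = 20/1719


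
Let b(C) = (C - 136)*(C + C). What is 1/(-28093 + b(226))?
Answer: 1/12587 ≈ 7.9447e-5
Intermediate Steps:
b(C) = 2*C*(-136 + C) (b(C) = (-136 + C)*(2*C) = 2*C*(-136 + C))
1/(-28093 + b(226)) = 1/(-28093 + 2*226*(-136 + 226)) = 1/(-28093 + 2*226*90) = 1/(-28093 + 40680) = 1/12587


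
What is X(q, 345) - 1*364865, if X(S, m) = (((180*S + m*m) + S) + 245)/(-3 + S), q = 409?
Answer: -147941891/406 ≈ -3.6439e+5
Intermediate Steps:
X(S, m) = (245 + m² + 181*S)/(-3 + S) (X(S, m) = (((180*S + m²) + S) + 245)/(-3 + S) = (((m² + 180*S) + S) + 245)/(-3 + S) = ((m² + 181*S) + 245)/(-3 + S) = (245 + m² + 181*S)/(-3 + S))
X(q, 345) - 1*364865 = (245 + 345² + 181*409)/(-3 + 409) - 1*364865 = (245 + 119025 + 74029)/406 - 364865 = (1/406)*193299 - 364865 = 193299/406 - 364865 = -147941891/406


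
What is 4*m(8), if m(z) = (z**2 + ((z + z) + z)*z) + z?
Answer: 1056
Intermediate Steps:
m(z) = z + 4*z**2 (m(z) = (z**2 + (2*z + z)*z) + z = (z**2 + (3*z)*z) + z = (z**2 + 3*z**2) + z = 4*z**2 + z = z + 4*z**2)
4*m(8) = 4*(8*(1 + 4*8)) = 4*(8*(1 + 32)) = 4*(8*33) = 4*264 = 1056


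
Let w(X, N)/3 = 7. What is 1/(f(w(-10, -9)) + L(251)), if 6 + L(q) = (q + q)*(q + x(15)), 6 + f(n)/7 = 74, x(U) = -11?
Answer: 1/120950 ≈ 8.2679e-6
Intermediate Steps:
w(X, N) = 21 (w(X, N) = 3*7 = 21)
f(n) = 476 (f(n) = -42 + 7*74 = -42 + 518 = 476)
L(q) = -6 + 2*q*(-11 + q) (L(q) = -6 + (q + q)*(q - 11) = -6 + (2*q)*(-11 + q) = -6 + 2*q*(-11 + q))
1/(f(w(-10, -9)) + L(251)) = 1/(476 + (-6 - 22*251 + 2*251²)) = 1/(476 + (-6 - 5522 + 2*63001)) = 1/(476 + (-6 - 5522 + 126002)) = 1/(476 + 120474) = 1/120950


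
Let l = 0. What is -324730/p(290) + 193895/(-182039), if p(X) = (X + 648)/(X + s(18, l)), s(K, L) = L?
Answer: -73992835/737 ≈ -1.0040e+5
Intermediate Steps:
p(X) = (648 + X)/X (p(X) = (X + 648)/(X + 0) = (648 + X)/X)
-324730/p(290) + 193895/(-182039) = -324730*290/(648 + 290) + 193895/(-182039) = -324730/((1/290)*938) + 193895*(-1/182039) = -324730/469/145 - 785/737 = -324730*145/469 - 785/737 = -6726550/67 - 785/737 = -73992835/737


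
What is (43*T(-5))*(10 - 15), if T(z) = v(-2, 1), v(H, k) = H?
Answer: 430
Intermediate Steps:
T(z) = -2
(43*T(-5))*(10 - 15) = (43*(-2))*(10 - 15) = -86*(-5) = 430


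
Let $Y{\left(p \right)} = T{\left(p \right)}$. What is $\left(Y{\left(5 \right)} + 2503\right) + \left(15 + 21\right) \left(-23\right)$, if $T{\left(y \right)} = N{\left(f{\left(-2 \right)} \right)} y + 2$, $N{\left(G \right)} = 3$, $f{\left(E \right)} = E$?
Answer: $1692$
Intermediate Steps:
$T{\left(y \right)} = 2 + 3 y$ ($T{\left(y \right)} = 3 y + 2 = 2 + 3 y$)
$Y{\left(p \right)} = 2 + 3 p$
$\left(Y{\left(5 \right)} + 2503\right) + \left(15 + 21\right) \left(-23\right) = \left(\left(2 + 3 \cdot 5\right) + 2503\right) + \left(15 + 21\right) \left(-23\right) = \left(\left(2 + 15\right) + 2503\right) + 36 \left(-23\right) = \left(17 + 2503\right) - 828 = 2520 - 828 = 1692$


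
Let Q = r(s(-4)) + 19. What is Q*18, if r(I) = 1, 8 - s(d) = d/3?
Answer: 360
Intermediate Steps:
s(d) = 8 - d/3
Q = 20 (Q = 1 + 19 = 20)
Q*18 = 20*18 = 360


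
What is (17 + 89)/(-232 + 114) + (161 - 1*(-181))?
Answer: 20125/59 ≈ 341.10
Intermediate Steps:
(17 + 89)/(-232 + 114) + (161 - 1*(-181)) = 106/(-118) + (161 + 181) = 106*(-1/118) + 342 = -53/59 + 342 = 20125/59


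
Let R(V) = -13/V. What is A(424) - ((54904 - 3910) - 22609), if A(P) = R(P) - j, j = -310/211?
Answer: -2539306943/89464 ≈ -28384.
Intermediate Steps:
j = -310/211 (j = -310*1/211 = -310/211 ≈ -1.4692)
A(P) = 310/211 - 13/P (A(P) = -13/P - 1*(-310/211) = -13/P + 310/211 = 310/211 - 13/P)
A(424) - ((54904 - 3910) - 22609) = (310/211 - 13/424) - ((54904 - 3910) - 22609) = (310/211 - 13*1/424) - (50994 - 22609) = (310/211 - 13/424) - 1*28385 = 128697/89464 - 28385 = -2539306943/89464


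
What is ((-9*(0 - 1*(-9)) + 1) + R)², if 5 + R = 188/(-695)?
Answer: 3512103169/483025 ≈ 7271.1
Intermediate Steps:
R = -3663/695 (R = -5 + 188/(-695) = -5 + 188*(-1/695) = -5 - 188/695 = -3663/695 ≈ -5.2705)
((-9*(0 - 1*(-9)) + 1) + R)² = ((-9*(0 - 1*(-9)) + 1) - 3663/695)² = ((-9*(0 + 9) + 1) - 3663/695)² = ((-9*9 + 1) - 3663/695)² = ((-81 + 1) - 3663/695)² = (-80 - 3663/695)² = (-59263/695)² = 3512103169/483025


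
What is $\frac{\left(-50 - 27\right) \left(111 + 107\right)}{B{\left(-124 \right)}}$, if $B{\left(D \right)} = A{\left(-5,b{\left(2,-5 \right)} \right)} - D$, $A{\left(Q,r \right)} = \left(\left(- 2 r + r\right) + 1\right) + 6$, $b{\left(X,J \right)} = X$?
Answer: $- \frac{16786}{129} \approx -130.12$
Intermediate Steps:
$A{\left(Q,r \right)} = 7 - r$ ($A{\left(Q,r \right)} = \left(- r + 1\right) + 6 = \left(1 - r\right) + 6 = 7 - r$)
$B{\left(D \right)} = 5 - D$ ($B{\left(D \right)} = \left(7 - 2\right) - D = 5 - D$)
$\frac{\left(-50 - 27\right) \left(111 + 107\right)}{B{\left(-124 \right)}} = \frac{\left(-50 - 27\right) \left(111 + 107\right)}{5 - -124} = \frac{\left(-77\right) 218}{5 + 124} = - \frac{16786}{129}$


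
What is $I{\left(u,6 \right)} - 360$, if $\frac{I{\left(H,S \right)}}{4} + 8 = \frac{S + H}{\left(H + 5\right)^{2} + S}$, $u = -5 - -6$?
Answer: $- \frac{1174}{3} \approx -391.33$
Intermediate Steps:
$u = 1$ ($u = -5 + 6 = 1$)
$I{\left(H,S \right)} = -32 + \frac{4 \left(H + S\right)}{S + \left(5 + H\right)^{2}}$ ($I{\left(H,S \right)} = -32 + 4 \frac{S + H}{\left(H + 5\right)^{2} + S} = -32 + 4 \frac{H + S}{\left(5 + H\right)^{2} + S} = -32 + 4 \frac{H + S}{S + \left(5 + H\right)^{2}} = -32 + \frac{4 \left(H + S\right)}{S + \left(5 + H\right)^{2}}$)
$I{\left(u,6 \right)} - 360 = \frac{4 \left(1 - 8 \left(5 + 1\right)^{2} - 42\right)}{6 + \left(5 + 1\right)^{2}} - 360 = \frac{4 \left(1 - 8 \cdot 6^{2} - 42\right)}{6 + 6^{2}} - 360 = \frac{4 \left(1 - 288 - 42\right)}{6 + 36} - 360 = \frac{4 \left(1 - 288 - 42\right)}{42} - 360 = 4 \cdot \frac{1}{42} \left(-329\right) - 360 = - \frac{94}{3} - 360 = - \frac{1174}{3}$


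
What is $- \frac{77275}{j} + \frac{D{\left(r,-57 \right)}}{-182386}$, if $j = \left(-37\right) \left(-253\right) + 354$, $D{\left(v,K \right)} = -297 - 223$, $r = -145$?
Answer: $- \frac{1408882635}{177187999} \approx -7.9513$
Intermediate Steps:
$D{\left(v,K \right)} = -520$
$j = 9715$ ($j = 9361 + 354 = 9715$)
$- \frac{77275}{j} + \frac{D{\left(r,-57 \right)}}{-182386} = - \frac{77275}{9715} - \frac{520}{-182386} = \left(-77275\right) \frac{1}{9715} - - \frac{260}{91193} = - \frac{15455}{1943} + \frac{260}{91193} = - \frac{1408882635}{177187999}$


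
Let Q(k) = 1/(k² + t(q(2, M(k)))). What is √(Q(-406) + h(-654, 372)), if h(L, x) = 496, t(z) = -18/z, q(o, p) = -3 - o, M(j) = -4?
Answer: √336933966350174/824198 ≈ 22.271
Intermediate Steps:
Q(k) = 1/(18/5 + k²) (Q(k) = 1/(k² - 18/(-3 - 1*2)) = 1/(k² - 18/(-3 - 2)) = 1/(k² - 18/(-5)) = 1/(k² - 18*(-⅕)) = 1/(k² + 18/5) = 1/(18/5 + k²))
√(Q(-406) + h(-654, 372)) = √(5/(18 + 5*(-406)²) + 496) = √(5/(18 + 5*164836) + 496) = √(5/(18 + 824180) + 496) = √(5/824198 + 496) = √(408802213/824198) = √336933966350174/824198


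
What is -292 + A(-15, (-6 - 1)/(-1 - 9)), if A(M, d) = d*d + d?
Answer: -29081/100 ≈ -290.81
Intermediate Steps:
A(M, d) = d + d² (A(M, d) = d² + d = d + d²)
-292 + A(-15, (-6 - 1)/(-1 - 9)) = -292 + ((-6 - 1)/(-1 - 9))*(1 + (-6 - 1)/(-1 - 9)) = -292 + (-7/(-10))*(1 - 7/(-10)) = -292 + (-7*(-⅒))*(1 - 7*(-⅒)) = -292 + 7*(1 + 7/10)/10 = -292 + (7/10)*(17/10) = -292 + 119/100 = -29081/100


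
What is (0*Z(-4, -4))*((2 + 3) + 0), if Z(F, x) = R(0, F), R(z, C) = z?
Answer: 0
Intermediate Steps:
Z(F, x) = 0
(0*Z(-4, -4))*((2 + 3) + 0) = (0*0)*((2 + 3) + 0) = 0*(5 + 0) = 0*5 = 0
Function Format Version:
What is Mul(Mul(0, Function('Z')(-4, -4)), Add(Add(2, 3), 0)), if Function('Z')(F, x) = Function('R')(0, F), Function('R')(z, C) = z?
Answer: 0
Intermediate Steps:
Function('Z')(F, x) = 0
Mul(Mul(0, Function('Z')(-4, -4)), Add(Add(2, 3), 0)) = Mul(Mul(0, 0), Add(Add(2, 3), 0)) = Mul(0, Add(5, 0)) = Mul(0, 5) = 0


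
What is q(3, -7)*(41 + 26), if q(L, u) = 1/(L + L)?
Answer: 67/6 ≈ 11.167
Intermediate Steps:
q(L, u) = 1/(2*L)
q(3, -7)*(41 + 26) = ((½)/3)*(41 + 26) = ((½)*(⅓))*67 = (⅙)*67 = 67/6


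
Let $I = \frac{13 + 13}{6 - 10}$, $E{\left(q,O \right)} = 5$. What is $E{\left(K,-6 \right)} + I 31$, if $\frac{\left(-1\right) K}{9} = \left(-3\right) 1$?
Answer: $- \frac{393}{2} \approx -196.5$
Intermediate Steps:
$K = 27$ ($K = - 9 \left(\left(-3\right) 1\right) = \left(-9\right) \left(-3\right) = 27$)
$I = - \frac{13}{2}$ ($I = \frac{26}{-4} = 26 \left(- \frac{1}{4}\right) = - \frac{13}{2} \approx -6.5$)
$E{\left(K,-6 \right)} + I 31 = 5 - \frac{403}{2} = - \frac{393}{2}$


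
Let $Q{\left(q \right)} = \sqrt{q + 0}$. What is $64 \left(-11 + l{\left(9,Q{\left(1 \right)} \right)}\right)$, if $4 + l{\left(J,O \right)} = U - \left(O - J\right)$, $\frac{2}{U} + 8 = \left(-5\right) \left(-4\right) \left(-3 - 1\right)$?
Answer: $- \frac{4944}{11} \approx -449.45$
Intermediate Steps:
$U = - \frac{1}{44}$ ($U = \frac{2}{-8 + \left(-5\right) \left(-4\right) \left(-3 - 1\right)} = \frac{2}{-8 + 20 \left(-3 - 1\right)} = \frac{2}{-8 + 20 \left(-4\right)} = \frac{2}{-8 - 80} = \frac{2}{-88} = 2 \left(- \frac{1}{88}\right) = - \frac{1}{44} \approx -0.022727$)
$Q{\left(q \right)} = \sqrt{q}$
$l{\left(J,O \right)} = - \frac{177}{44} + J - O$ ($l{\left(J,O \right)} = -4 - \left(\frac{1}{44} + O - J\right) = - \frac{177}{44} + J - O$)
$64 \left(-11 + l{\left(9,Q{\left(1 \right)} \right)}\right) = 64 \left(-11 - \left(- \frac{219}{44} + \sqrt{1}\right)\right) = 64 \left(-11 - - \frac{175}{44}\right) = 64 \left(-11 + \frac{175}{44}\right) = 64 \left(- \frac{309}{44}\right) = - \frac{4944}{11}$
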